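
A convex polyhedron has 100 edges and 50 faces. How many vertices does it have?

Here V − E + F = 2.
V = 2 + E − F = 2 + 100 − 50 = 52.

52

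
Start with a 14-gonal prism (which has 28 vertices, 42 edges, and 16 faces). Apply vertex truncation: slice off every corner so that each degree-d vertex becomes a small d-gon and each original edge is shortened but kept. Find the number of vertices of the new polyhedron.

Truncation replaces each original edge-end by a new vertex, so V′ = 2E = 84.
Each original edge survives, and each old vertex of degree d contributes d new edges; summing degrees gives Σd = 2E, so E′ = E + 2E = 3E = 126.
Each original face survives and each original vertex becomes one new face: F′ = F + V = 44.

84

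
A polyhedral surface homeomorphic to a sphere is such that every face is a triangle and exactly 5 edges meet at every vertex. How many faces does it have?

Each face has 3 edges and each edge borders two faces, so 2E = 3F.
Each vertex has degree 5, so 5V = 2E and hence V = 3F/5.
Euler: V − E + F = 2 ⇒ (3F/5) − (3F/2) + F = 2.
Multiply by 10: (6 − 15 + 10)F = 20, i.e. 1F = 20.
So F = 20, E = 3·20/2 = 30, V = 3·20/5 = 12.

20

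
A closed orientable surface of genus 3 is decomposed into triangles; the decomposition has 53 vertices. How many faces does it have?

114

χ = 2 − 2·3 = -4, and every face is a triangle so 3F = 2E.
V − E + F = -4 with E = 3F/2 gives 53 − (3/2 − 1)·F = -4, so F = 114 and E = 171.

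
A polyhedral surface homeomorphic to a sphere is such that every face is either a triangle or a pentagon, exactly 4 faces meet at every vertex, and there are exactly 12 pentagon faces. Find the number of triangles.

Let x be the number of triangles; then F = 12 + x.
Edge–face incidences: 2E = 5·12 + 3·x = 60 + 3x.
Every vertex has degree 4, so 4V = 2E.
Euler: V − E + F = 2 ⇒ (2E)/4 − E + (12 + x) = 2.
Multiply by 8: 2·(2E) − 4·(2E) + 8·(12 + x) = 16, i.e. 96 + 8x − 2·(60 + 3x) = 16.
Collecting terms: 2x − 24 = 16, so 2x = 40, so x = 20.
Then 2E = 60 + 3·20 = 120, so E = 60, V = 2E/4 = 30, F = 12 + 20 = 32.

20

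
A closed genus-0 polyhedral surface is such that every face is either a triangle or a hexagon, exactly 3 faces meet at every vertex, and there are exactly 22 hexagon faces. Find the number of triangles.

Let x be the number of triangles; then F = 22 + x.
Edge–face incidences: 2E = 6·22 + 3·x = 132 + 3x.
Every vertex has degree 3, so 3V = 2E.
Euler: V − E + F = 2 ⇒ (2E)/3 − E + (22 + x) = 2.
Multiply by 6: 2·(2E) − 3·(2E) + 6·(22 + x) = 12, i.e. 132 + 6x − (132 + 3x) = 12.
Collecting terms: 3x = 12, so x = 4.
Then 2E = 132 + 3·4 = 144, so E = 72, V = 2E/3 = 48, F = 22 + 4 = 26.

4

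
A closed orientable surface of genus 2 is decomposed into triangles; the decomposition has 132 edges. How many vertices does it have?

χ = 2 − 2·2 = -2, and every face is a triangle so 3F = 2E.
F = 2E/3 = 88. Then V = -2 + E − F = -2 + 132 − 88 = 42.

42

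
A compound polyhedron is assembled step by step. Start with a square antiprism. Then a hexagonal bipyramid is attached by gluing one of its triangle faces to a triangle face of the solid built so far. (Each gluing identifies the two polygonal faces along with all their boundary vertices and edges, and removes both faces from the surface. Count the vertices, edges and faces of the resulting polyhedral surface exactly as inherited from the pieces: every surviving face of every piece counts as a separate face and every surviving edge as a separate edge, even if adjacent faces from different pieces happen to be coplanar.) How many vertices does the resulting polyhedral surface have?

13

A square antiprism: V=8, E=16, F=10.
Attach a hexagonal bipyramid (V=8, E=18, F=12) along a 3-gon: merge 3 vertices and 3 edges, delete both glued faces → V=13, E=31, F=20.
Check: V − E + F = 13 − 31 + 20 = 2.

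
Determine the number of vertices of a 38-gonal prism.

76

A prism on an n-gon has two n-gon bases and n rectangular sides: V = 2·38 = 76, E = 3·38 = 114, F = 38 + 2 = 40.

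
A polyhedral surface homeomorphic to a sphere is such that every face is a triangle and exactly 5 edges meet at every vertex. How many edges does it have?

30

Each face has 3 edges and each edge borders two faces, so 2E = 3F.
Each vertex has degree 5, so 5V = 2E and hence V = 3F/5.
Euler: V − E + F = 2 ⇒ (3F/5) − (3F/2) + F = 2.
Multiply by 10: (6 − 15 + 10)F = 20, i.e. 1F = 20.
So F = 20, E = 3·20/2 = 30, V = 3·20/5 = 12.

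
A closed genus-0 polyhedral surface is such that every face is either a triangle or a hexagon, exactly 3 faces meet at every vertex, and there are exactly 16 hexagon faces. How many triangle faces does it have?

4

Let x be the number of triangles; then F = 16 + x.
Edge–face incidences: 2E = 6·16 + 3·x = 96 + 3x.
Every vertex has degree 3, so 3V = 2E.
Euler: V − E + F = 2 ⇒ (2E)/3 − E + (16 + x) = 2.
Multiply by 6: 2·(2E) − 3·(2E) + 6·(16 + x) = 12, i.e. 96 + 6x − (96 + 3x) = 12.
Collecting terms: 3x = 12, so x = 4.
Then 2E = 96 + 3·4 = 108, so E = 54, V = 2E/3 = 36, F = 16 + 4 = 20.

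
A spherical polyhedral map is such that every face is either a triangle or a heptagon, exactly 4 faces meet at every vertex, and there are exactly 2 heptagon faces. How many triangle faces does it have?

14

Let x be the number of triangles; then F = 2 + x.
Edge–face incidences: 2E = 7·2 + 3·x = 14 + 3x.
Every vertex has degree 4, so 4V = 2E.
Euler: V − E + F = 2 ⇒ (2E)/4 − E + (2 + x) = 2.
Multiply by 8: 2·(2E) − 4·(2E) + 8·(2 + x) = 16, i.e. 16 + 8x − 2·(14 + 3x) = 16.
Collecting terms: 2x − 12 = 16, so 2x = 28, so x = 14.
Then 2E = 14 + 3·14 = 56, so E = 28, V = 2E/4 = 14, F = 2 + 14 = 16.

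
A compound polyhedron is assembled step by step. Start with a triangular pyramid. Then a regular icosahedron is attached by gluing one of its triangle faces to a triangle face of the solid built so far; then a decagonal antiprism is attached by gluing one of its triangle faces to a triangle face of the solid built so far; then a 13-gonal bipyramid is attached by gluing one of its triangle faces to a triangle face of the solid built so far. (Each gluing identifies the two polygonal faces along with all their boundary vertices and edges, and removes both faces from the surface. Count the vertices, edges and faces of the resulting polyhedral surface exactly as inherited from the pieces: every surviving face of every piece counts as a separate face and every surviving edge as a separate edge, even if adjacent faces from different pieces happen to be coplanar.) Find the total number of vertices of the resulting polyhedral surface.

A triangular pyramid: V=4, E=6, F=4.
Attach a regular icosahedron (V=12, E=30, F=20) along a 3-gon: merge 3 vertices and 3 edges, delete both glued faces → V=13, E=33, F=22.
Attach a decagonal antiprism (V=20, E=40, F=22) along a 3-gon: merge 3 vertices and 3 edges, delete both glued faces → V=30, E=70, F=42.
Attach a 13-gonal bipyramid (V=15, E=39, F=26) along a 3-gon: merge 3 vertices and 3 edges, delete both glued faces → V=42, E=106, F=66.
Check: V − E + F = 42 − 106 + 66 = 2.

42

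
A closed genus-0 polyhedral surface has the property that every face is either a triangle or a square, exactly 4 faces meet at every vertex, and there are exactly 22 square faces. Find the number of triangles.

Let x be the number of triangles; then F = 22 + x.
Edge–face incidences: 2E = 4·22 + 3·x = 88 + 3x.
Every vertex has degree 4, so 4V = 2E.
Euler: V − E + F = 2 ⇒ (2E)/4 − E + (22 + x) = 2.
Multiply by 8: 2·(2E) − 4·(2E) + 8·(22 + x) = 16, i.e. 176 + 8x − 2·(88 + 3x) = 16.
Collecting terms: 2x = 16, so x = 8.
Then 2E = 88 + 3·8 = 112, so E = 56, V = 2E/4 = 28, F = 22 + 8 = 30.

8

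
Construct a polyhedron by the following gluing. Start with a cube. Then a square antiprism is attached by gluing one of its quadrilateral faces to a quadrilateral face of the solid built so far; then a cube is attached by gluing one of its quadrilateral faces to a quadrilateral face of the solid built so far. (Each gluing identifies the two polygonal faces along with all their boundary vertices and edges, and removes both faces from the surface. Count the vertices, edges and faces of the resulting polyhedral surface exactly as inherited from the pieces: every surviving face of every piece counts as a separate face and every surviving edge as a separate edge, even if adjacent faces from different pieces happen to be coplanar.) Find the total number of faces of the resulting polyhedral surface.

A cube: V=8, E=12, F=6.
Attach a square antiprism (V=8, E=16, F=10) along a 4-gon: merge 4 vertices and 4 edges, delete both glued faces → V=12, E=24, F=14.
Attach a cube (V=8, E=12, F=6) along a 4-gon: merge 4 vertices and 4 edges, delete both glued faces → V=16, E=32, F=18.
Check: V − E + F = 16 − 32 + 18 = 2.

18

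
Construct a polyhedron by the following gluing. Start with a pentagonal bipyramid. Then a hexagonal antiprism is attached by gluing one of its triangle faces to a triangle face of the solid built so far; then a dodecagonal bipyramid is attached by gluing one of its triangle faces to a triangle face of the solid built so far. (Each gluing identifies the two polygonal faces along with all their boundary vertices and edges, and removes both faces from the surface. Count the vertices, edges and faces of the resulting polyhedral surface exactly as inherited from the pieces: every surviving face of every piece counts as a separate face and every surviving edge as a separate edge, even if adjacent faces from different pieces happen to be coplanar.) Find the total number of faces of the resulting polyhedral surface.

A pentagonal bipyramid: V=7, E=15, F=10.
Attach a hexagonal antiprism (V=12, E=24, F=14) along a 3-gon: merge 3 vertices and 3 edges, delete both glued faces → V=16, E=36, F=22.
Attach a dodecagonal bipyramid (V=14, E=36, F=24) along a 3-gon: merge 3 vertices and 3 edges, delete both glued faces → V=27, E=69, F=44.
Check: V − E + F = 27 − 69 + 44 = 2.

44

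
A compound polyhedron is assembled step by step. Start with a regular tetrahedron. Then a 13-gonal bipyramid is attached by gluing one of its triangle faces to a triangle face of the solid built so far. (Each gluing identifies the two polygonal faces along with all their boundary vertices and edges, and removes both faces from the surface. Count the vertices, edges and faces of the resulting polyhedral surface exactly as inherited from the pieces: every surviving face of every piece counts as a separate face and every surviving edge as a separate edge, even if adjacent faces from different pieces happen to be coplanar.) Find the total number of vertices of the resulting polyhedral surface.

16

A regular tetrahedron: V=4, E=6, F=4.
Attach a 13-gonal bipyramid (V=15, E=39, F=26) along a 3-gon: merge 3 vertices and 3 edges, delete both glued faces → V=16, E=42, F=28.
Check: V − E + F = 16 − 42 + 28 = 2.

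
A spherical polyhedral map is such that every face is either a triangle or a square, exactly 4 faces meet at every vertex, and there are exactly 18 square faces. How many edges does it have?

48

Let x be the number of triangles; then F = 18 + x.
Edge–face incidences: 2E = 4·18 + 3·x = 72 + 3x.
Every vertex has degree 4, so 4V = 2E.
Euler: V − E + F = 2 ⇒ (2E)/4 − E + (18 + x) = 2.
Multiply by 8: 2·(2E) − 4·(2E) + 8·(18 + x) = 16, i.e. 144 + 8x − 2·(72 + 3x) = 16.
Collecting terms: 2x = 16, so x = 8.
Then 2E = 72 + 3·8 = 96, so E = 48, V = 2E/4 = 24, F = 18 + 8 = 26.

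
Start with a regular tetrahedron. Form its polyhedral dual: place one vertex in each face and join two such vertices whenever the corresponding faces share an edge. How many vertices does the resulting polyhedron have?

The base solid has V = 4, E = 6, F = 4.
The dual swaps V and F and preserves E: V′ = F = 4, E′ = E = 6, F′ = V = 4.

4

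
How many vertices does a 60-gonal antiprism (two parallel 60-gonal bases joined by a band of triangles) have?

An antiprism on an n-gon has two n-gon caps and 2n triangles: V = 2·60 = 120, E = 4·60 = 240, F = 2·60 + 2 = 122.
Check: V − E + F = 120 − 240 + 122 = 2.

120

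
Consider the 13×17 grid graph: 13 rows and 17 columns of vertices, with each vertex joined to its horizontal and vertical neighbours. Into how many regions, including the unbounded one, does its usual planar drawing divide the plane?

The grid has V = 13·17 = 221 vertices and E = 13·16 + 17·12 = 412 edges.
F = 2 − V + E = 2 − 221 + 412 = 193.

193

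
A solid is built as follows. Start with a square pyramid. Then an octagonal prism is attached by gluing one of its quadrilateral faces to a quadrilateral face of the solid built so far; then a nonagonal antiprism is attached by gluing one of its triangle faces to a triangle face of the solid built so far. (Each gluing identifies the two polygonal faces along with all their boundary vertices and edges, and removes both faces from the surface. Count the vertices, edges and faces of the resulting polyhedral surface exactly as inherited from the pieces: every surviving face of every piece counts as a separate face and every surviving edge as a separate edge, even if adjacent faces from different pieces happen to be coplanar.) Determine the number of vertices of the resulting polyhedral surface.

32

A square pyramid: V=5, E=8, F=5.
Attach an octagonal prism (V=16, E=24, F=10) along a 4-gon: merge 4 vertices and 4 edges, delete both glued faces → V=17, E=28, F=13.
Attach a nonagonal antiprism (V=18, E=36, F=20) along a 3-gon: merge 3 vertices and 3 edges, delete both glued faces → V=32, E=61, F=31.
Check: V − E + F = 32 − 61 + 31 = 2.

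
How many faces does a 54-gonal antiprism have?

An antiprism on an n-gon has two n-gon caps and 2n triangles: V = 2·54 = 108, E = 4·54 = 216, F = 2·54 + 2 = 110.

110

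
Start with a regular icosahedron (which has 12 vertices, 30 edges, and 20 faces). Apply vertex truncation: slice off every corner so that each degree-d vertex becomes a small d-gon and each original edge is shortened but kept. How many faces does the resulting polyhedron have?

32

Truncation replaces each original edge-end by a new vertex, so V′ = 2E = 60.
Each original edge survives, and each old vertex of degree d contributes d new edges; summing degrees gives Σd = 2E, so E′ = E + 2E = 3E = 90.
Each original face survives and each original vertex becomes one new face: F′ = F + V = 32.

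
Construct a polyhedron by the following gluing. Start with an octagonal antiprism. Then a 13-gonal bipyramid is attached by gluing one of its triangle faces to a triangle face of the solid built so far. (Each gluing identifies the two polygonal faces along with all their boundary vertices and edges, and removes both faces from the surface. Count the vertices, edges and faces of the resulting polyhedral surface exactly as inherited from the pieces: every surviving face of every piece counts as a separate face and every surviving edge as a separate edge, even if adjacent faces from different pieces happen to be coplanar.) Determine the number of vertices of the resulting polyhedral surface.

28

An octagonal antiprism: V=16, E=32, F=18.
Attach a 13-gonal bipyramid (V=15, E=39, F=26) along a 3-gon: merge 3 vertices and 3 edges, delete both glued faces → V=28, E=68, F=42.
Check: V − E + F = 28 − 68 + 42 = 2.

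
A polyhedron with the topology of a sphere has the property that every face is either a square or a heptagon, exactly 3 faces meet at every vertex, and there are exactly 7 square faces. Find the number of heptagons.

2

Let x be the number of heptagons; then F = 7 + x.
Edge–face incidences: 2E = 4·7 + 7·x = 28 + 7x.
Every vertex has degree 3, so 3V = 2E.
Euler: V − E + F = 2 ⇒ (2E)/3 − E + (7 + x) = 2.
Multiply by 6: 2·(2E) − 3·(2E) + 6·(7 + x) = 12, i.e. 42 + 6x − (28 + 7x) = 12.
Collecting terms: −x + 14 = 12, so −x = −2, so x = 2.
Then 2E = 28 + 7·2 = 42, so E = 21, V = 2E/3 = 14, F = 7 + 2 = 9.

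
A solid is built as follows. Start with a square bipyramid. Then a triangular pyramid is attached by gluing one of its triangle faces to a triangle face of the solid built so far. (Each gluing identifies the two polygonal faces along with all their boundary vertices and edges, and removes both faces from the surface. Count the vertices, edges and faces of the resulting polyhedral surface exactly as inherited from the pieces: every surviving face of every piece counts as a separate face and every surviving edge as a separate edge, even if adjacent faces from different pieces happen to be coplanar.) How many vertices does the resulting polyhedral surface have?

7

A square bipyramid: V=6, E=12, F=8.
Attach a triangular pyramid (V=4, E=6, F=4) along a 3-gon: merge 3 vertices and 3 edges, delete both glued faces → V=7, E=15, F=10.
Check: V − E + F = 7 − 15 + 10 = 2.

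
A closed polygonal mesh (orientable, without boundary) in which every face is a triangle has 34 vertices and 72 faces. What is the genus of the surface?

2

Every face is a triangle, so 2E = 3·72 = 216, giving E = 108.
χ = V − E + F = 34 − 108 + 72 = -2.
For a closed orientable surface χ = 2 − 2g, so g = (2 − (-2))/2 = 2.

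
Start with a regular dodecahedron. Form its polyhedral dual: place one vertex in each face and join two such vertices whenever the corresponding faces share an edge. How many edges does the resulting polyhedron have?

30

The base solid has V = 20, E = 30, F = 12.
The dual swaps V and F and preserves E: V′ = F = 12, E′ = E = 30, F′ = V = 20.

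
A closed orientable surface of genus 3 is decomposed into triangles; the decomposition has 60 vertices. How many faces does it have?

χ = 2 − 2·3 = -4, and every face is a triangle so 3F = 2E.
V − E + F = -4 with E = 3F/2 gives 60 − (3/2 − 1)·F = -4, so F = 128 and E = 192.

128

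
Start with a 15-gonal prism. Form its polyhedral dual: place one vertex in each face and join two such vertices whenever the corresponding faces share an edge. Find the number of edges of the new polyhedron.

The base solid has V = 30, E = 45, F = 17.
The dual swaps V and F and preserves E: V′ = F = 17, E′ = E = 45, F′ = V = 30.

45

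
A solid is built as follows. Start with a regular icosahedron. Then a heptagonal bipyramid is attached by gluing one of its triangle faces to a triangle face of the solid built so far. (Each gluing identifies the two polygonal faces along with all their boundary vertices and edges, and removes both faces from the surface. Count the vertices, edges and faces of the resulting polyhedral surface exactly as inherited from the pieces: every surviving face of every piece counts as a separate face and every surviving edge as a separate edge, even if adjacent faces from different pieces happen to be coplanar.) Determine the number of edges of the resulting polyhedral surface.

A regular icosahedron: V=12, E=30, F=20.
Attach a heptagonal bipyramid (V=9, E=21, F=14) along a 3-gon: merge 3 vertices and 3 edges, delete both glued faces → V=18, E=48, F=32.
Check: V − E + F = 18 − 48 + 32 = 2.

48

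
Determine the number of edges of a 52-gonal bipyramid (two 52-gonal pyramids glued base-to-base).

156

A bipyramid over an n-gon has 2n triangular faces and n + 2 vertices: V = 52 + 2 = 54, E = 3·52 = 156, F = 2·52 = 104.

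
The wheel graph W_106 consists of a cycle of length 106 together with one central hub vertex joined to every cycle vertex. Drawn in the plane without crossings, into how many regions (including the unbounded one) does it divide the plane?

W_106 has V = 106 + 1 = 107 vertices and E = 2·106 = 212 edges.
By Euler's formula F = 2 − V + E = 2 − 107 + 212 = 107.

107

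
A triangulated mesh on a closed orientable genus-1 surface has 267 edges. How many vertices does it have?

89

χ = 2 − 2·1 = 0, and every face is a triangle so 3F = 2E.
F = 2E/3 = 178. Then V = 0 + E − F = 0 + 267 − 178 = 89.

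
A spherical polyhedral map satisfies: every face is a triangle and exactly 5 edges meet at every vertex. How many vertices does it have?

12

Each face has 3 edges and each edge borders two faces, so 2E = 3F.
Each vertex has degree 5, so 5V = 2E and hence V = 3F/5.
Euler: V − E + F = 2 ⇒ (3F/5) − (3F/2) + F = 2.
Multiply by 10: (6 − 15 + 10)F = 20, i.e. 1F = 20.
So F = 20, E = 3·20/2 = 30, V = 3·20/5 = 12.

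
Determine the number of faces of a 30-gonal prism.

A prism on an n-gon has two n-gon bases and n rectangular sides: V = 2·30 = 60, E = 3·30 = 90, F = 30 + 2 = 32.

32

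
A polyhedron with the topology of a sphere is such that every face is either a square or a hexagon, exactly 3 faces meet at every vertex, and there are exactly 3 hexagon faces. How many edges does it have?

Let x be the number of squares; then F = 3 + x.
Edge–face incidences: 2E = 6·3 + 4·x = 18 + 4x.
Every vertex has degree 3, so 3V = 2E.
Euler: V − E + F = 2 ⇒ (2E)/3 − E + (3 + x) = 2.
Multiply by 6: 2·(2E) − 3·(2E) + 6·(3 + x) = 12, i.e. 18 + 6x − (18 + 4x) = 12.
Collecting terms: 2x = 12, so x = 6.
Then 2E = 18 + 4·6 = 42, so E = 21, V = 2E/3 = 14, F = 3 + 6 = 9.

21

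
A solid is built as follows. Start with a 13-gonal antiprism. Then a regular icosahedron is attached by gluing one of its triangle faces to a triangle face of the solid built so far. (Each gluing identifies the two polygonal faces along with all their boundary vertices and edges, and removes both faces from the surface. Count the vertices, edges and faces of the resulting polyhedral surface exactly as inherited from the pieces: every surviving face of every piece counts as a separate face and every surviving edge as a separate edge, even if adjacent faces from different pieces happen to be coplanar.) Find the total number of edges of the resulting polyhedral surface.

A 13-gonal antiprism: V=26, E=52, F=28.
Attach a regular icosahedron (V=12, E=30, F=20) along a 3-gon: merge 3 vertices and 3 edges, delete both glued faces → V=35, E=79, F=46.
Check: V − E + F = 35 − 79 + 46 = 2.

79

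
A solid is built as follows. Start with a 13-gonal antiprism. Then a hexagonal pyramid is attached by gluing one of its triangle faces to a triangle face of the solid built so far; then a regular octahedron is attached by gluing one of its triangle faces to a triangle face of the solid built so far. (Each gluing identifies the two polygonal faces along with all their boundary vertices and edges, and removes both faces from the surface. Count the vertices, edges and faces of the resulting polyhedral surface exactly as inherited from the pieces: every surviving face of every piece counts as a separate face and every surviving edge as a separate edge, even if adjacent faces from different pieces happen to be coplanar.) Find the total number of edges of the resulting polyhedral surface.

A 13-gonal antiprism: V=26, E=52, F=28.
Attach a hexagonal pyramid (V=7, E=12, F=7) along a 3-gon: merge 3 vertices and 3 edges, delete both glued faces → V=30, E=61, F=33.
Attach a regular octahedron (V=6, E=12, F=8) along a 3-gon: merge 3 vertices and 3 edges, delete both glued faces → V=33, E=70, F=39.
Check: V − E + F = 33 − 70 + 39 = 2.

70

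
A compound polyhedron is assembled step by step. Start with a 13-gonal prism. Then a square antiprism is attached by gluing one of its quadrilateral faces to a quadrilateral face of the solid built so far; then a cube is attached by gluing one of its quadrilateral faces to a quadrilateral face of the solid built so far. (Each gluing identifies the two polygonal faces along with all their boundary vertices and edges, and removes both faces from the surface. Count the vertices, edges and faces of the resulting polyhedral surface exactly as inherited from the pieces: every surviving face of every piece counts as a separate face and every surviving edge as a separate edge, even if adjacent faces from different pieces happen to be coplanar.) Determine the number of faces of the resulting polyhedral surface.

27

A 13-gonal prism: V=26, E=39, F=15.
Attach a square antiprism (V=8, E=16, F=10) along a 4-gon: merge 4 vertices and 4 edges, delete both glued faces → V=30, E=51, F=23.
Attach a cube (V=8, E=12, F=6) along a 4-gon: merge 4 vertices and 4 edges, delete both glued faces → V=34, E=59, F=27.
Check: V − E + F = 34 − 59 + 27 = 2.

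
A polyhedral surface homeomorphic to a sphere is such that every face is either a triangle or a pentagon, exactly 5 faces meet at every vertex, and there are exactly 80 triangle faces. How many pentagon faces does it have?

12

Let x be the number of pentagons; then F = 80 + x.
Edge–face incidences: 2E = 3·80 + 5·x = 240 + 5x.
Every vertex has degree 5, so 5V = 2E.
Euler: V − E + F = 2 ⇒ (2E)/5 − E + (80 + x) = 2.
Multiply by 10: 2·(2E) − 5·(2E) + 10·(80 + x) = 20, i.e. 800 + 10x − 3·(240 + 5x) = 20.
Collecting terms: −5x + 80 = 20, so −5x = −60, so x = 12.
Then 2E = 240 + 5·12 = 300, so E = 150, V = 2E/5 = 60, F = 80 + 12 = 92.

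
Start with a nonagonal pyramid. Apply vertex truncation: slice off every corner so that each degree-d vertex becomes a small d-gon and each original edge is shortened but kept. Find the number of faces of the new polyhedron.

20

The base solid has V = 10, E = 18, F = 10.
Truncation replaces each original edge-end by a new vertex, so V′ = 2E = 36.
Each original edge survives, and each old vertex of degree d contributes d new edges; summing degrees gives Σd = 2E, so E′ = E + 2E = 3E = 54.
Each original face survives and each original vertex becomes one new face: F′ = F + V = 20.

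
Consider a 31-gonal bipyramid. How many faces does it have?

A bipyramid over an n-gon has 2n triangular faces and n + 2 vertices: V = 31 + 2 = 33, E = 3·31 = 93, F = 2·31 = 62.

62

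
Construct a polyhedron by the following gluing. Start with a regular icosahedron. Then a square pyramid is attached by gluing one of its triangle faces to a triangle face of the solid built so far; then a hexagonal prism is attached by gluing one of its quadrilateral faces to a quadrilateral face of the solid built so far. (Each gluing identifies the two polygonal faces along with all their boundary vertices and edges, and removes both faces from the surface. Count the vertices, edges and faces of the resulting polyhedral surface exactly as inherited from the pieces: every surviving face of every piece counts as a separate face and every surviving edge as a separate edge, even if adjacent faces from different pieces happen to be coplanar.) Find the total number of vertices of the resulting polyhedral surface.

22

A regular icosahedron: V=12, E=30, F=20.
Attach a square pyramid (V=5, E=8, F=5) along a 3-gon: merge 3 vertices and 3 edges, delete both glued faces → V=14, E=35, F=23.
Attach a hexagonal prism (V=12, E=18, F=8) along a 4-gon: merge 4 vertices and 4 edges, delete both glued faces → V=22, E=49, F=29.
Check: V − E + F = 22 − 49 + 29 = 2.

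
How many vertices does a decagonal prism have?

A prism on an n-gon has two n-gon bases and n rectangular sides: V = 2·10 = 20, E = 3·10 = 30, F = 10 + 2 = 12.

20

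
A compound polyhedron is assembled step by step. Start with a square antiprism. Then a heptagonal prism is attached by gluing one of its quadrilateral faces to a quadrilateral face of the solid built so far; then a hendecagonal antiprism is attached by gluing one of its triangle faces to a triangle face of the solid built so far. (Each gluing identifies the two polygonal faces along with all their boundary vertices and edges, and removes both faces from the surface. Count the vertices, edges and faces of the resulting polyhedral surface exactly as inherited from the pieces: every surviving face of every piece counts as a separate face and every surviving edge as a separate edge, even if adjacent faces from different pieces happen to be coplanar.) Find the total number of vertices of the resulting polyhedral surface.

37

A square antiprism: V=8, E=16, F=10.
Attach a heptagonal prism (V=14, E=21, F=9) along a 4-gon: merge 4 vertices and 4 edges, delete both glued faces → V=18, E=33, F=17.
Attach a hendecagonal antiprism (V=22, E=44, F=24) along a 3-gon: merge 3 vertices and 3 edges, delete both glued faces → V=37, E=74, F=39.
Check: V − E + F = 37 − 74 + 39 = 2.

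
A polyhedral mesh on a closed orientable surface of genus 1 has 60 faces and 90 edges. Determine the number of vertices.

30

For a closed orientable surface of genus 1, χ = 2 − 2·1 = 0.
V = 0 + E − F = 0 + 90 − 60 = 30.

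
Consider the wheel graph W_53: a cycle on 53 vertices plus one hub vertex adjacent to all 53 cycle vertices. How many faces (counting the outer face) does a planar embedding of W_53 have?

54

W_53 has V = 53 + 1 = 54 vertices and E = 2·53 = 106 edges.
By Euler's formula F = 2 − V + E = 2 − 54 + 106 = 54.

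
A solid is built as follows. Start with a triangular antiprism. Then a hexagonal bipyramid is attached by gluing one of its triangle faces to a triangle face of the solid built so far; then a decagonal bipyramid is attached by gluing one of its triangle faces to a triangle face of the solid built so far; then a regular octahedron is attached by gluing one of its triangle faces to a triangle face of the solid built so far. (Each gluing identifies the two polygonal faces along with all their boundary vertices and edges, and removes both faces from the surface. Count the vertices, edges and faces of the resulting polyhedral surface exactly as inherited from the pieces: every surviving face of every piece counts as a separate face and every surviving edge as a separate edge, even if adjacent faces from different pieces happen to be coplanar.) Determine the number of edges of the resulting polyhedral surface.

63

A triangular antiprism: V=6, E=12, F=8.
Attach a hexagonal bipyramid (V=8, E=18, F=12) along a 3-gon: merge 3 vertices and 3 edges, delete both glued faces → V=11, E=27, F=18.
Attach a decagonal bipyramid (V=12, E=30, F=20) along a 3-gon: merge 3 vertices and 3 edges, delete both glued faces → V=20, E=54, F=36.
Attach a regular octahedron (V=6, E=12, F=8) along a 3-gon: merge 3 vertices and 3 edges, delete both glued faces → V=23, E=63, F=42.
Check: V − E + F = 23 − 63 + 42 = 2.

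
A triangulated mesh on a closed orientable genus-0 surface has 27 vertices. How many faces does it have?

50

χ = 2 − 2·0 = 2, and every face is a triangle so 3F = 2E.
V − E + F = 2 with E = 3F/2 gives 27 − (3/2 − 1)·F = 2, so F = 50 and E = 75.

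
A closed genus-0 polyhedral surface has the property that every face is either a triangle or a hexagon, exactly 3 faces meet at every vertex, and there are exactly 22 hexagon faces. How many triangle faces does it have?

4

Let x be the number of triangles; then F = 22 + x.
Edge–face incidences: 2E = 6·22 + 3·x = 132 + 3x.
Every vertex has degree 3, so 3V = 2E.
Euler: V − E + F = 2 ⇒ (2E)/3 − E + (22 + x) = 2.
Multiply by 6: 2·(2E) − 3·(2E) + 6·(22 + x) = 12, i.e. 132 + 6x − (132 + 3x) = 12.
Collecting terms: 3x = 12, so x = 4.
Then 2E = 132 + 3·4 = 144, so E = 72, V = 2E/3 = 48, F = 22 + 4 = 26.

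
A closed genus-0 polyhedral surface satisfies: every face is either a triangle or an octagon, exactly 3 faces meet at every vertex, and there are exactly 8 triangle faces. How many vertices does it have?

24

Let x be the number of octagons; then F = 8 + x.
Edge–face incidences: 2E = 3·8 + 8·x = 24 + 8x.
Every vertex has degree 3, so 3V = 2E.
Euler: V − E + F = 2 ⇒ (2E)/3 − E + (8 + x) = 2.
Multiply by 6: 2·(2E) − 3·(2E) + 6·(8 + x) = 12, i.e. 48 + 6x − (24 + 8x) = 12.
Collecting terms: −2x + 24 = 12, so −2x = −12, so x = 6.
Then 2E = 24 + 8·6 = 72, so E = 36, V = 2E/3 = 24, F = 8 + 6 = 14.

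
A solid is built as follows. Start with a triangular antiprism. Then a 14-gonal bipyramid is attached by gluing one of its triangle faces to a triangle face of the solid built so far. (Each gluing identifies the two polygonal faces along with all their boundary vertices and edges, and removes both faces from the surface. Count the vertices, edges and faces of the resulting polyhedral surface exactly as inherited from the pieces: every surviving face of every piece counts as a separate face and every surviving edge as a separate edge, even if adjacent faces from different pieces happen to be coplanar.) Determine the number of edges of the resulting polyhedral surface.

51

A triangular antiprism: V=6, E=12, F=8.
Attach a 14-gonal bipyramid (V=16, E=42, F=28) along a 3-gon: merge 3 vertices and 3 edges, delete both glued faces → V=19, E=51, F=34.
Check: V − E + F = 19 − 51 + 34 = 2.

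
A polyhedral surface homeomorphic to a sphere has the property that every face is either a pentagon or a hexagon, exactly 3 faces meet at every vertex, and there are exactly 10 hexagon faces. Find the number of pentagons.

12

Let x be the number of pentagons; then F = 10 + x.
Edge–face incidences: 2E = 6·10 + 5·x = 60 + 5x.
Every vertex has degree 3, so 3V = 2E.
Euler: V − E + F = 2 ⇒ (2E)/3 − E + (10 + x) = 2.
Multiply by 6: 2·(2E) − 3·(2E) + 6·(10 + x) = 12, i.e. 60 + 6x − (60 + 5x) = 12.
Collecting terms: x = 12.
Then 2E = 60 + 5·12 = 120, so E = 60, V = 2E/3 = 40, F = 10 + 12 = 22.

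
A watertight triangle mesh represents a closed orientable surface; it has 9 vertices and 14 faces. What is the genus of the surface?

0

Every face is a triangle, so 2E = 3·14 = 42, giving E = 21.
χ = V − E + F = 9 − 21 + 14 = 2.
For a closed orientable surface χ = 2 − 2g, so g = (2 − (2))/2 = 0.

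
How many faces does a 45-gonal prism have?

47

A prism on an n-gon has two n-gon bases and n rectangular sides: V = 2·45 = 90, E = 3·45 = 135, F = 45 + 2 = 47.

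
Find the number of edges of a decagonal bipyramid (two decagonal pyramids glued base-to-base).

30

A bipyramid over an n-gon has 2n triangular faces and n + 2 vertices: V = 10 + 2 = 12, E = 3·10 = 30, F = 2·10 = 20.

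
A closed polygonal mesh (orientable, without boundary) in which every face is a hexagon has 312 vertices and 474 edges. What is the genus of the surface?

Every face is a hexagon and each edge borders two faces, so 6F = 2·474, giving F = 158.
χ = V − E + F = 312 − 474 + 158 = -4.
For a closed orientable surface χ = 2 − 2g, so g = (2 − (-4))/2 = 3.

3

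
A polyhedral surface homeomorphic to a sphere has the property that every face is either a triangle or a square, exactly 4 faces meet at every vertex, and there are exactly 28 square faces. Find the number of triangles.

Let x be the number of triangles; then F = 28 + x.
Edge–face incidences: 2E = 4·28 + 3·x = 112 + 3x.
Every vertex has degree 4, so 4V = 2E.
Euler: V − E + F = 2 ⇒ (2E)/4 − E + (28 + x) = 2.
Multiply by 8: 2·(2E) − 4·(2E) + 8·(28 + x) = 16, i.e. 224 + 8x − 2·(112 + 3x) = 16.
Collecting terms: 2x = 16, so x = 8.
Then 2E = 112 + 3·8 = 136, so E = 68, V = 2E/4 = 34, F = 28 + 8 = 36.

8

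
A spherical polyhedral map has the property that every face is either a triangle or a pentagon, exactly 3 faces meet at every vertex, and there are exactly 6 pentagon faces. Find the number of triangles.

2

Let x be the number of triangles; then F = 6 + x.
Edge–face incidences: 2E = 5·6 + 3·x = 30 + 3x.
Every vertex has degree 3, so 3V = 2E.
Euler: V − E + F = 2 ⇒ (2E)/3 − E + (6 + x) = 2.
Multiply by 6: 2·(2E) − 3·(2E) + 6·(6 + x) = 12, i.e. 36 + 6x − (30 + 3x) = 12.
Collecting terms: 3x + 6 = 12, so 3x = 6, so x = 2.
Then 2E = 30 + 3·2 = 36, so E = 18, V = 2E/3 = 12, F = 6 + 2 = 8.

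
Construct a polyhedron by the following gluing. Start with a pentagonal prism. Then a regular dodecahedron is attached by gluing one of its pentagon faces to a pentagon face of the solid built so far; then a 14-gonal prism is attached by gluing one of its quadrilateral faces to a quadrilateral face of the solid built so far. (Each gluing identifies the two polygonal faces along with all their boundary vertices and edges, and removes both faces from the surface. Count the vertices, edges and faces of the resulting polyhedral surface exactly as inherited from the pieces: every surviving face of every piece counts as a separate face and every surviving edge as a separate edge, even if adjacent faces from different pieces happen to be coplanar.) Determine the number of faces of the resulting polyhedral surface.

31

A pentagonal prism: V=10, E=15, F=7.
Attach a regular dodecahedron (V=20, E=30, F=12) along a 5-gon: merge 5 vertices and 5 edges, delete both glued faces → V=25, E=40, F=17.
Attach a 14-gonal prism (V=28, E=42, F=16) along a 4-gon: merge 4 vertices and 4 edges, delete both glued faces → V=49, E=78, F=31.
Check: V − E + F = 49 − 78 + 31 = 2.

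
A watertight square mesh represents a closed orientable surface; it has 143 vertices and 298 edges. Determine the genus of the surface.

Every face is a square and each edge borders two faces, so 4F = 2·298, giving F = 149.
χ = V − E + F = 143 − 298 + 149 = -6.
For a closed orientable surface χ = 2 − 2g, so g = (2 − (-6))/2 = 4.

4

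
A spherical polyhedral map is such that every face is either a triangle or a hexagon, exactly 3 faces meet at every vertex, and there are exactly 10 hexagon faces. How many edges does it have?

Let x be the number of triangles; then F = 10 + x.
Edge–face incidences: 2E = 6·10 + 3·x = 60 + 3x.
Every vertex has degree 3, so 3V = 2E.
Euler: V − E + F = 2 ⇒ (2E)/3 − E + (10 + x) = 2.
Multiply by 6: 2·(2E) − 3·(2E) + 6·(10 + x) = 12, i.e. 60 + 6x − (60 + 3x) = 12.
Collecting terms: 3x = 12, so x = 4.
Then 2E = 60 + 3·4 = 72, so E = 36, V = 2E/3 = 24, F = 10 + 4 = 14.

36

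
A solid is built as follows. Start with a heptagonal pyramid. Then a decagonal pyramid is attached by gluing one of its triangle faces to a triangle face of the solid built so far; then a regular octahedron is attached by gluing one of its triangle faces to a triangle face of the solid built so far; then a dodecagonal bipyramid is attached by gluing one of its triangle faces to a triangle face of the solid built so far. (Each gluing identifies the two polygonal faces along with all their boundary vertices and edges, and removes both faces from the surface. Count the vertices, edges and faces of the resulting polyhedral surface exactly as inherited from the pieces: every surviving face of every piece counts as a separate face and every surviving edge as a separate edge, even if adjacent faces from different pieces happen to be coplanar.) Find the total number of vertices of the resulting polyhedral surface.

30

A heptagonal pyramid: V=8, E=14, F=8.
Attach a decagonal pyramid (V=11, E=20, F=11) along a 3-gon: merge 3 vertices and 3 edges, delete both glued faces → V=16, E=31, F=17.
Attach a regular octahedron (V=6, E=12, F=8) along a 3-gon: merge 3 vertices and 3 edges, delete both glued faces → V=19, E=40, F=23.
Attach a dodecagonal bipyramid (V=14, E=36, F=24) along a 3-gon: merge 3 vertices and 3 edges, delete both glued faces → V=30, E=73, F=45.
Check: V − E + F = 30 − 73 + 45 = 2.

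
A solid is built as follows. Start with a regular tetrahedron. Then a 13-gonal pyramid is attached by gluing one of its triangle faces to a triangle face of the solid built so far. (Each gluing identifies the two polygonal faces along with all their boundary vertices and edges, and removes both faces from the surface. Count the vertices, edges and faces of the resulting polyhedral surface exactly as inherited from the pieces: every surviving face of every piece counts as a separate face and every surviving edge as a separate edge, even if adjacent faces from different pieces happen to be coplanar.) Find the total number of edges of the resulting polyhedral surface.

29

A regular tetrahedron: V=4, E=6, F=4.
Attach a 13-gonal pyramid (V=14, E=26, F=14) along a 3-gon: merge 3 vertices and 3 edges, delete both glued faces → V=15, E=29, F=16.
Check: V − E + F = 15 − 29 + 16 = 2.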